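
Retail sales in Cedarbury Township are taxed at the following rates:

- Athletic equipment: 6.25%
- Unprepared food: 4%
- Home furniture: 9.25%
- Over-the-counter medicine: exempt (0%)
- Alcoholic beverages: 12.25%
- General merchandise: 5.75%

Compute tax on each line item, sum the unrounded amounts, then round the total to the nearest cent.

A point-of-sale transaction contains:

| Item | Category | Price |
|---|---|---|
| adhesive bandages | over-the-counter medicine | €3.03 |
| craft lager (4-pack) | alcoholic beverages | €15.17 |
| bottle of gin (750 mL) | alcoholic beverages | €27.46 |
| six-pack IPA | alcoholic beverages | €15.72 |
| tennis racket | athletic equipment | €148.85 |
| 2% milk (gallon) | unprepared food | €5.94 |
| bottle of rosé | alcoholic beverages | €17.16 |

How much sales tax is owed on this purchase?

Adhesive bandages €3.03: over-the-counter medicine → 0% → €0.00
Craft lager (4-pack) €15.17: alcoholic beverages → 12.25% → €1.858325
Bottle of gin (750 mL) €27.46: alcoholic beverages → 12.25% → €3.36385
Six-pack IPA €15.72: alcoholic beverages → 12.25% → €1.9257
Tennis racket €148.85: athletic equipment → 6.25% → €9.303125
2% milk (gallon) €5.94: unprepared food → 4% → €0.2376
Bottle of rosé €17.16: alcoholic beverages → 12.25% → €2.1021
Unrounded tax sum = €18.7907 → €18.79

€18.79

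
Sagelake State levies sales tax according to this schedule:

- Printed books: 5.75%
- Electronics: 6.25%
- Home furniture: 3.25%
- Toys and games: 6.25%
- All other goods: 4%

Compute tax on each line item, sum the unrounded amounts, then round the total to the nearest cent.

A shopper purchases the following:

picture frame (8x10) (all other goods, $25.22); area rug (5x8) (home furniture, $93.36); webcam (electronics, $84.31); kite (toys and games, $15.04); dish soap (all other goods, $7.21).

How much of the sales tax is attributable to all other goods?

$1.30

Picture frame (8x10) $25.22: all other goods → 4% → $1.0088
Dish soap $7.21: all other goods → 4% → $0.2884
Tax on all other goods: unrounded sum = $1.2972 → $1.30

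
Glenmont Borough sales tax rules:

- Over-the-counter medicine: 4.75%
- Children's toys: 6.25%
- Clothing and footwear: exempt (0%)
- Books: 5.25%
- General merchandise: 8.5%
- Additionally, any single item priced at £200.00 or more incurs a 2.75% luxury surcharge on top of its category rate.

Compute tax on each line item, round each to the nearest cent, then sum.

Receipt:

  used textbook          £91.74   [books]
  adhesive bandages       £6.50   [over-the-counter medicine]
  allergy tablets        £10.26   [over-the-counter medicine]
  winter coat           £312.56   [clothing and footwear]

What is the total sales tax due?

£14.22

Used textbook £91.74: books → 5.25% → £4.82
Adhesive bandages £6.50: over-the-counter medicine → 4.75% → £0.31
Allergy tablets £10.26: over-the-counter medicine → 4.75% → £0.49
Winter coat £312.56: clothing and footwear → 0% + 2.75% surcharge = 2.75% → £8.60
Total tax = £4.82 + £0.31 + £0.49 + £8.60 = £14.22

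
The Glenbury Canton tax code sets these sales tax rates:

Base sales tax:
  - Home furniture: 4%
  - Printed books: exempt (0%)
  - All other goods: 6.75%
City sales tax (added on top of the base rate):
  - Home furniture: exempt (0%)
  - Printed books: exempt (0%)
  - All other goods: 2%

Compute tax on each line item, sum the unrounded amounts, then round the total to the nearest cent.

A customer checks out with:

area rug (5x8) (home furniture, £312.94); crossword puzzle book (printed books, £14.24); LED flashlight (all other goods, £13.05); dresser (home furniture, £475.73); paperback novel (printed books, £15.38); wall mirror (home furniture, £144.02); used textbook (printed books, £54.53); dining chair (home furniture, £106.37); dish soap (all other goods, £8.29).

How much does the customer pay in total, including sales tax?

£1187.98

Area rug (5x8) £312.94: home furniture → 4% + 0% city = 4% → £12.5176
Crossword puzzle book £14.24: printed books → 0% + 0% city = 0% → £0.00
LED flashlight £13.05: all other goods → 6.75% + 2% city = 8.75% → £1.141875
Dresser £475.73: home furniture → 4% + 0% city = 4% → £19.0292
Paperback novel £15.38: printed books → 0% + 0% city = 0% → £0.00
Wall mirror £144.02: home furniture → 4% + 0% city = 4% → £5.7608
Used textbook £54.53: printed books → 0% + 0% city = 0% → £0.00
Dining chair £106.37: home furniture → 4% + 0% city = 4% → £4.2548
Dish soap £8.29: all other goods → 6.75% + 2% city = 8.75% → £0.725375
Subtotal = £1144.55; unrounded tax = £43.42965 → £43.43; total due = £1187.98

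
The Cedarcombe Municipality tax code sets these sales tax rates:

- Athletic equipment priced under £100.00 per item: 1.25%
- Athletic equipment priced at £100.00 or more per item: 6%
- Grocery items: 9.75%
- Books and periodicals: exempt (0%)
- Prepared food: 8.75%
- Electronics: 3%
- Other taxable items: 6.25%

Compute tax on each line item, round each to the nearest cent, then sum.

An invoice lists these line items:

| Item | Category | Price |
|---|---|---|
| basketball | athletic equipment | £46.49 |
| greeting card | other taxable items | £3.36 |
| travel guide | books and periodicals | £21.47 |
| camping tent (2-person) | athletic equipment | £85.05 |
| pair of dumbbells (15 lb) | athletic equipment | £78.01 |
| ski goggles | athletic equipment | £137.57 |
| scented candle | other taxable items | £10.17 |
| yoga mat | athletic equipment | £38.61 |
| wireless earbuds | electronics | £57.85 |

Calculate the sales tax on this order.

£13.94

Basketball £46.49: athletic equipment, under £100.00 → 1.25% → £0.58
Greeting card £3.36: other taxable items → 6.25% → £0.21
Travel guide £21.47: books and periodicals → 0% → £0.00
Camping tent (2-person) £85.05: athletic equipment, under £100.00 → 1.25% → £1.06
Pair of dumbbells (15 lb) £78.01: athletic equipment, under £100.00 → 1.25% → £0.98
Ski goggles £137.57: athletic equipment, £100.00 or more → 6% → £8.25
Scented candle £10.17: other taxable items → 6.25% → £0.64
Yoga mat £38.61: athletic equipment, under £100.00 → 1.25% → £0.48
Wireless earbuds £57.85: electronics → 3% → £1.74
Total tax = £0.58 + £0.21 + £1.06 + £0.98 + £8.25 + £0.64 + £0.48 + £1.74 = £13.94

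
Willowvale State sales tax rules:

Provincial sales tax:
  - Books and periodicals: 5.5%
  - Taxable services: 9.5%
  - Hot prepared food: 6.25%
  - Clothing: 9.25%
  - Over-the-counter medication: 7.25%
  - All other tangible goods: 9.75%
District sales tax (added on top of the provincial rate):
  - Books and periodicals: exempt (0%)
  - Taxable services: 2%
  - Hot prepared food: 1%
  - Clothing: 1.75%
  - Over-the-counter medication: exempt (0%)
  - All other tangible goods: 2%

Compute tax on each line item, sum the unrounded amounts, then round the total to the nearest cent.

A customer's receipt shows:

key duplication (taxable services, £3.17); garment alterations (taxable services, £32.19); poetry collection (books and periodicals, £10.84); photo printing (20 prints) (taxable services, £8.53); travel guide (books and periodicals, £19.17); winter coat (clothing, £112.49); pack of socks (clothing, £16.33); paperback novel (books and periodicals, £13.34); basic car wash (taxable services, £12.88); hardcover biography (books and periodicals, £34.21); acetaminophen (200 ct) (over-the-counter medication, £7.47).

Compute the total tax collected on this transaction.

£25.51

Key duplication £3.17: taxable services → 9.5% + 2% district = 11.5% → £0.36455
Garment alterations £32.19: taxable services → 9.5% + 2% district = 11.5% → £3.70185
Poetry collection £10.84: books and periodicals → 5.5% + 0% district = 5.5% → £0.5962
Photo printing (20 prints) £8.53: taxable services → 9.5% + 2% district = 11.5% → £0.98095
Travel guide £19.17: books and periodicals → 5.5% + 0% district = 5.5% → £1.05435
Winter coat £112.49: clothing → 9.25% + 1.75% district = 11% → £12.3739
Pack of socks £16.33: clothing → 9.25% + 1.75% district = 11% → £1.7963
Paperback novel £13.34: books and periodicals → 5.5% + 0% district = 5.5% → £0.7337
Basic car wash £12.88: taxable services → 9.5% + 2% district = 11.5% → £1.4812
Hardcover biography £34.21: books and periodicals → 5.5% + 0% district = 5.5% → £1.88155
Acetaminophen (200 ct) £7.47: over-the-counter medication → 7.25% + 0% district = 7.25% → £0.541575
Unrounded tax sum = £25.506125 → £25.51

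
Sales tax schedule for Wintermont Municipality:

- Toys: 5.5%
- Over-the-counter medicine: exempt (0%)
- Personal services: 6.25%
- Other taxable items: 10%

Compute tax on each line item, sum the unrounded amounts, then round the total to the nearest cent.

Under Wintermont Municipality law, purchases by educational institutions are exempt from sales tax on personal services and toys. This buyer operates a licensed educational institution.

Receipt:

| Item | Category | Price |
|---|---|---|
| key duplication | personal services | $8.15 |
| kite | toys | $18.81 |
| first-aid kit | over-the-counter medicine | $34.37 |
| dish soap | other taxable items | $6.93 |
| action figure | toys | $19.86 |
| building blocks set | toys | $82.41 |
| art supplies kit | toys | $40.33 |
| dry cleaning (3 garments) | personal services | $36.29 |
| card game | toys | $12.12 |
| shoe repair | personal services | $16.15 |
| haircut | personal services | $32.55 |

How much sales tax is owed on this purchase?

$0.69

Key duplication $8.15: personal services, buyer-exempt → 0% → $0.00
Kite $18.81: toys, buyer-exempt → 0% → $0.00
First-aid kit $34.37: over-the-counter medicine → 0% → $0.00
Dish soap $6.93: other taxable items → 10% → $0.693
Action figure $19.86: toys, buyer-exempt → 0% → $0.00
Building blocks set $82.41: toys, buyer-exempt → 0% → $0.00
Art supplies kit $40.33: toys, buyer-exempt → 0% → $0.00
Dry cleaning (3 garments) $36.29: personal services, buyer-exempt → 0% → $0.00
Card game $12.12: toys, buyer-exempt → 0% → $0.00
Shoe repair $16.15: personal services, buyer-exempt → 0% → $0.00
Haircut $32.55: personal services, buyer-exempt → 0% → $0.00
Unrounded tax sum = $0.693 → $0.69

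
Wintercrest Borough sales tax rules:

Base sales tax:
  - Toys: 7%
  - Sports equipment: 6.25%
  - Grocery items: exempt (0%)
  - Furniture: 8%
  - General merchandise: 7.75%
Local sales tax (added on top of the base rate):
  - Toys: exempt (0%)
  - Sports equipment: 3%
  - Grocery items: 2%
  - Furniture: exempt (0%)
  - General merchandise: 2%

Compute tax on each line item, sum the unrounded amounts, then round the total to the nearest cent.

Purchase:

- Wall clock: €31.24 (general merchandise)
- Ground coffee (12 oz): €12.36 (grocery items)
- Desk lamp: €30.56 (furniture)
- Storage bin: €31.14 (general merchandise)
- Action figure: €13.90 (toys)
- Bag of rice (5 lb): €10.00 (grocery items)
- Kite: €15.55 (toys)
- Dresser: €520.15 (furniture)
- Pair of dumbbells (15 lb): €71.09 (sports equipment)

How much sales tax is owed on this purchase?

€59.22

Wall clock €31.24: general merchandise → 7.75% + 2% local = 9.75% → €3.0459
Ground coffee (12 oz) €12.36: grocery items → 0% + 2% local = 2% → €0.2472
Desk lamp €30.56: furniture → 8% + 0% local = 8% → €2.4448
Storage bin €31.14: general merchandise → 7.75% + 2% local = 9.75% → €3.03615
Action figure €13.90: toys → 7% + 0% local = 7% → €0.973
Bag of rice (5 lb) €10.00: grocery items → 0% + 2% local = 2% → €0.20
Kite €15.55: toys → 7% + 0% local = 7% → €1.0885
Dresser €520.15: furniture → 8% + 0% local = 8% → €41.612
Pair of dumbbells (15 lb) €71.09: sports equipment → 6.25% + 3% local = 9.25% → €6.575825
Unrounded tax sum = €59.223375 → €59.22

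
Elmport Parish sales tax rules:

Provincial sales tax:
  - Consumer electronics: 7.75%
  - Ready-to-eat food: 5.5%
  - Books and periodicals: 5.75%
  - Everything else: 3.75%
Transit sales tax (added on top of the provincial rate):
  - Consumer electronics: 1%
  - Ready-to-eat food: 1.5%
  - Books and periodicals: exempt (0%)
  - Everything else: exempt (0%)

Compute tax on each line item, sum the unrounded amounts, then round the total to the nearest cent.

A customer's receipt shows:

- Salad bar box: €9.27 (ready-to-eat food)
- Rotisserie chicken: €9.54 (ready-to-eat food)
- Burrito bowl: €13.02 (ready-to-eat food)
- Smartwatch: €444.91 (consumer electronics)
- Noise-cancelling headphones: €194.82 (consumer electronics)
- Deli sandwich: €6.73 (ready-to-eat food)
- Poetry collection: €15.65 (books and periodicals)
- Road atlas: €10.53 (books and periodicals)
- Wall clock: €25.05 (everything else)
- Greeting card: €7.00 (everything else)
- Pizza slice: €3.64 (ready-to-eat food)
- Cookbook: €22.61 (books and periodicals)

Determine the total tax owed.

€62.94

Salad bar box €9.27: ready-to-eat food → 5.5% + 1.5% transit = 7% → €0.6489
Rotisserie chicken €9.54: ready-to-eat food → 5.5% + 1.5% transit = 7% → €0.6678
Burrito bowl €13.02: ready-to-eat food → 5.5% + 1.5% transit = 7% → €0.9114
Smartwatch €444.91: consumer electronics → 7.75% + 1% transit = 8.75% → €38.929625
Noise-cancelling headphones €194.82: consumer electronics → 7.75% + 1% transit = 8.75% → €17.04675
Deli sandwich €6.73: ready-to-eat food → 5.5% + 1.5% transit = 7% → €0.4711
Poetry collection €15.65: books and periodicals → 5.75% + 0% transit = 5.75% → €0.899875
Road atlas €10.53: books and periodicals → 5.75% + 0% transit = 5.75% → €0.605475
Wall clock €25.05: everything else → 3.75% + 0% transit = 3.75% → €0.939375
Greeting card €7.00: everything else → 3.75% + 0% transit = 3.75% → €0.2625
Pizza slice €3.64: ready-to-eat food → 5.5% + 1.5% transit = 7% → €0.2548
Cookbook €22.61: books and periodicals → 5.75% + 0% transit = 5.75% → €1.300075
Unrounded tax sum = €62.937675 → €62.94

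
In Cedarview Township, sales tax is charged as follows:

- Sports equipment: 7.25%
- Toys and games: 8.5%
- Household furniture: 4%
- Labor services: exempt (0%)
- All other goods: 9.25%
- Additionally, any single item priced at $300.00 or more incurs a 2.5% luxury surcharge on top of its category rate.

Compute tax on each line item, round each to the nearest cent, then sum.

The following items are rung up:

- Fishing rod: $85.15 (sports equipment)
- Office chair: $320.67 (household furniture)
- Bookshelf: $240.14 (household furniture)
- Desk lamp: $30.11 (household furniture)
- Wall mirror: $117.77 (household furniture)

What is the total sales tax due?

Fishing rod $85.15: sports equipment → 7.25% → $6.17
Office chair $320.67: household furniture → 4% + 2.5% surcharge = 6.5% → $20.84
Bookshelf $240.14: household furniture → 4% → $9.61
Desk lamp $30.11: household furniture → 4% → $1.20
Wall mirror $117.77: household furniture → 4% → $4.71
Total tax = $6.17 + $20.84 + $9.61 + $1.20 + $4.71 = $42.53

$42.53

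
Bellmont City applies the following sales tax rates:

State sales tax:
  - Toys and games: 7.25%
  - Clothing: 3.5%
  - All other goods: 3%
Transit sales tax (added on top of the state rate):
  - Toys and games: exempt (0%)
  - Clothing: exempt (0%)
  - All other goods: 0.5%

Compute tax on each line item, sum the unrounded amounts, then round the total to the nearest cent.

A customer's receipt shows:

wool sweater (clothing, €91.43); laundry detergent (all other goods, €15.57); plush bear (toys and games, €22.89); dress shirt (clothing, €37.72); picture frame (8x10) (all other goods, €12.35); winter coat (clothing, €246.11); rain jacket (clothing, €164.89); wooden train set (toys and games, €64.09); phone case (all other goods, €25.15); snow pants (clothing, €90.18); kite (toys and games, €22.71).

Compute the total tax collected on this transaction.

Wool sweater €91.43: clothing → 3.5% + 0% transit = 3.5% → €3.20005
Laundry detergent €15.57: all other goods → 3% + 0.5% transit = 3.5% → €0.54495
Plush bear €22.89: toys and games → 7.25% + 0% transit = 7.25% → €1.659525
Dress shirt €37.72: clothing → 3.5% + 0% transit = 3.5% → €1.3202
Picture frame (8x10) €12.35: all other goods → 3% + 0.5% transit = 3.5% → €0.43225
Winter coat €246.11: clothing → 3.5% + 0% transit = 3.5% → €8.61385
Rain jacket €164.89: clothing → 3.5% + 0% transit = 3.5% → €5.77115
Wooden train set €64.09: toys and games → 7.25% + 0% transit = 7.25% → €4.646525
Phone case €25.15: all other goods → 3% + 0.5% transit = 3.5% → €0.88025
Snow pants €90.18: clothing → 3.5% + 0% transit = 3.5% → €3.1563
Kite €22.71: toys and games → 7.25% + 0% transit = 7.25% → €1.646475
Unrounded tax sum = €31.871525 → €31.87

€31.87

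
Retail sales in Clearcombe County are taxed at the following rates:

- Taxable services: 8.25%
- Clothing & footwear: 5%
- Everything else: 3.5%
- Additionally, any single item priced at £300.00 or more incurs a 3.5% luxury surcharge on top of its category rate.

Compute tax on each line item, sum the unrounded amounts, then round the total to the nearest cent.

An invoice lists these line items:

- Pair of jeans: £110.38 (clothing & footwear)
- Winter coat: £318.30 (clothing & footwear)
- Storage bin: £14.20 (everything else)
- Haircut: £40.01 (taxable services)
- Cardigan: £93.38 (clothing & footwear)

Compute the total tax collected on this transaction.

£41.04

Pair of jeans £110.38: clothing & footwear → 5% → £5.519
Winter coat £318.30: clothing & footwear → 5% + 3.5% surcharge = 8.5% → £27.0555
Storage bin £14.20: everything else → 3.5% → £0.497
Haircut £40.01: taxable services → 8.25% → £3.300825
Cardigan £93.38: clothing & footwear → 5% → £4.669
Unrounded tax sum = £41.041325 → £41.04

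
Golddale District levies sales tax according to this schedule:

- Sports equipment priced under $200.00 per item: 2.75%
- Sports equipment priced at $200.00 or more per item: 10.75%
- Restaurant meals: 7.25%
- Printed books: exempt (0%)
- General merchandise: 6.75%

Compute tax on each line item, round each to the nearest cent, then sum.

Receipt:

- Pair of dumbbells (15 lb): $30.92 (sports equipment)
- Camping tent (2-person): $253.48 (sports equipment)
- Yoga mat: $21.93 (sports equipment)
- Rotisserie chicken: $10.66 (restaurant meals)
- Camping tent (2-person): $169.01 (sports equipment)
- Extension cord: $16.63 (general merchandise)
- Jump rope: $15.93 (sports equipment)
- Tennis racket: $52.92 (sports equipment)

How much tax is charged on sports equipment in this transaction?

Pair of dumbbells (15 lb) $30.92: sports equipment, under $200.00 → 2.75% → $0.85
Camping tent (2-person) $253.48: sports equipment, $200.00 or more → 10.75% → $27.25
Yoga mat $21.93: sports equipment, under $200.00 → 2.75% → $0.60
Camping tent (2-person) $169.01: sports equipment, under $200.00 → 2.75% → $4.65
Jump rope $15.93: sports equipment, under $200.00 → 2.75% → $0.44
Tennis racket $52.92: sports equipment, under $200.00 → 2.75% → $1.46
Tax on sports equipment = $0.85 + $27.25 + $0.60 + $4.65 + $0.44 + $1.46 = $35.25

$35.25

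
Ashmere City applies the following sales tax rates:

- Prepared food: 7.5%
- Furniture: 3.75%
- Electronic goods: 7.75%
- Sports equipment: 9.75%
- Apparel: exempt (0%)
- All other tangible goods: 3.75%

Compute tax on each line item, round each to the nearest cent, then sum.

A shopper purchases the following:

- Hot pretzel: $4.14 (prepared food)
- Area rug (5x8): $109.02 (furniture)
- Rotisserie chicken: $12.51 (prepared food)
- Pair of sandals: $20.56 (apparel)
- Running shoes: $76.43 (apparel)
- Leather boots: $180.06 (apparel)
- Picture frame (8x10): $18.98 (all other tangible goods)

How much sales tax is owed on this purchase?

$6.05

Hot pretzel $4.14: prepared food → 7.5% → $0.31
Area rug (5x8) $109.02: furniture → 3.75% → $4.09
Rotisserie chicken $12.51: prepared food → 7.5% → $0.94
Pair of sandals $20.56: apparel → 0% → $0.00
Running shoes $76.43: apparel → 0% → $0.00
Leather boots $180.06: apparel → 0% → $0.00
Picture frame (8x10) $18.98: all other tangible goods → 3.75% → $0.71
Total tax = $0.31 + $4.09 + $0.94 + $0.71 = $6.05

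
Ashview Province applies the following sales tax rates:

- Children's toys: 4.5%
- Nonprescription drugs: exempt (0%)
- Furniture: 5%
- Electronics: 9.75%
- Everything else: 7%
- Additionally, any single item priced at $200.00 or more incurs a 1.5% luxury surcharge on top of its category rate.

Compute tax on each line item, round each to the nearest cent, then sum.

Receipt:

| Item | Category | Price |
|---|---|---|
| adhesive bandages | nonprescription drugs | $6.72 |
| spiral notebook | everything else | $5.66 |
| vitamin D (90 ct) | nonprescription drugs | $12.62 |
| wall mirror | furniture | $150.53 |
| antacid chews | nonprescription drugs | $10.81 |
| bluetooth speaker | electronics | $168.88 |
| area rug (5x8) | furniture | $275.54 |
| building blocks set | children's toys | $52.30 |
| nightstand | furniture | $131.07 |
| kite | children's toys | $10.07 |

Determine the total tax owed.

$51.66

Adhesive bandages $6.72: nonprescription drugs → 0% → $0.00
Spiral notebook $5.66: everything else → 7% → $0.40
Vitamin D (90 ct) $12.62: nonprescription drugs → 0% → $0.00
Wall mirror $150.53: furniture → 5% → $7.53
Antacid chews $10.81: nonprescription drugs → 0% → $0.00
Bluetooth speaker $168.88: electronics → 9.75% → $16.47
Area rug (5x8) $275.54: furniture → 5% + 1.5% surcharge = 6.5% → $17.91
Building blocks set $52.30: children's toys → 4.5% → $2.35
Nightstand $131.07: furniture → 5% → $6.55
Kite $10.07: children's toys → 4.5% → $0.45
Total tax = $0.40 + $7.53 + $16.47 + $17.91 + $2.35 + $6.55 + $0.45 = $51.66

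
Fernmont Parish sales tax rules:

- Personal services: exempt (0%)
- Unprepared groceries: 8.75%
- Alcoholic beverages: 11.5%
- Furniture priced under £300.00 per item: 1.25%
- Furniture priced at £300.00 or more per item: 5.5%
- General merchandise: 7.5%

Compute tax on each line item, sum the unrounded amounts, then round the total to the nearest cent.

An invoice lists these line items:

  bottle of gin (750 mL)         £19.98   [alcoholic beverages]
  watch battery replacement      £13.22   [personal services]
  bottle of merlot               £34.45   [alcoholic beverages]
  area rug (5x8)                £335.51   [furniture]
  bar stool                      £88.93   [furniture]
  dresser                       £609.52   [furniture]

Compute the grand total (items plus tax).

£1160.96

Bottle of gin (750 mL) £19.98: alcoholic beverages → 11.5% → £2.2977
Watch battery replacement £13.22: personal services → 0% → £0.00
Bottle of merlot £34.45: alcoholic beverages → 11.5% → £3.96175
Area rug (5x8) £335.51: furniture, £300.00 or more → 5.5% → £18.45305
Bar stool £88.93: furniture, under £300.00 → 1.25% → £1.111625
Dresser £609.52: furniture, £300.00 or more → 5.5% → £33.5236
Subtotal = £1101.61; unrounded tax = £59.347725 → £59.35; total due = £1160.96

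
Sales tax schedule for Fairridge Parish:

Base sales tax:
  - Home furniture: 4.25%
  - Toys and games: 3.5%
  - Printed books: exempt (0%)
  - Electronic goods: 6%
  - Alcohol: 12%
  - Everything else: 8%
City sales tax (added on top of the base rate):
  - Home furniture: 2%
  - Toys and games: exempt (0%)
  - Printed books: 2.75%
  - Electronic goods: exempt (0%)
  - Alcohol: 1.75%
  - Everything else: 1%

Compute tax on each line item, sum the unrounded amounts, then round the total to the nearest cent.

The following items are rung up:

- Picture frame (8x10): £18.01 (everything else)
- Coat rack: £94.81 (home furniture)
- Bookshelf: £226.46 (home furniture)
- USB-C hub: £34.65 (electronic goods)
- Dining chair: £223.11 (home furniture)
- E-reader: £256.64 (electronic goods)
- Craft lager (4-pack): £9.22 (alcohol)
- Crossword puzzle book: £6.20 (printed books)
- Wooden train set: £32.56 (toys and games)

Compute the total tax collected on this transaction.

£55.70

Picture frame (8x10) £18.01: everything else → 8% + 1% city = 9% → £1.6209
Coat rack £94.81: home furniture → 4.25% + 2% city = 6.25% → £5.925625
Bookshelf £226.46: home furniture → 4.25% + 2% city = 6.25% → £14.15375
USB-C hub £34.65: electronic goods → 6% + 0% city = 6% → £2.079
Dining chair £223.11: home furniture → 4.25% + 2% city = 6.25% → £13.944375
E-reader £256.64: electronic goods → 6% + 0% city = 6% → £15.3984
Craft lager (4-pack) £9.22: alcohol → 12% + 1.75% city = 13.75% → £1.26775
Crossword puzzle book £6.20: printed books → 0% + 2.75% city = 2.75% → £0.1705
Wooden train set £32.56: toys and games → 3.5% + 0% city = 3.5% → £1.1396
Unrounded tax sum = £55.6999 → £55.70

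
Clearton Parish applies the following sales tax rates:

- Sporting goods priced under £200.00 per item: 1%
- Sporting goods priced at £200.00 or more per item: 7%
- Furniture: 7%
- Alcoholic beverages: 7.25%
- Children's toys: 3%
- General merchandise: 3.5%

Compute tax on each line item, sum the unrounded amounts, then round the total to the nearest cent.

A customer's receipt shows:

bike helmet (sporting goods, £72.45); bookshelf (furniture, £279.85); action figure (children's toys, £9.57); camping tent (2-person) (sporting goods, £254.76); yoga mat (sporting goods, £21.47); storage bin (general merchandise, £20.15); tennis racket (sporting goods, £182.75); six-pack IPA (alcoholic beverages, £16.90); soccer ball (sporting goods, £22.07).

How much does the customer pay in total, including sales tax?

£922.60

Bike helmet £72.45: sporting goods, under £200.00 → 1% → £0.7245
Bookshelf £279.85: furniture → 7% → £19.5895
Action figure £9.57: children's toys → 3% → £0.2871
Camping tent (2-person) £254.76: sporting goods, £200.00 or more → 7% → £17.8332
Yoga mat £21.47: sporting goods, under £200.00 → 1% → £0.2147
Storage bin £20.15: general merchandise → 3.5% → £0.70525
Tennis racket £182.75: sporting goods, under £200.00 → 1% → £1.8275
Six-pack IPA £16.90: alcoholic beverages → 7.25% → £1.22525
Soccer ball £22.07: sporting goods, under £200.00 → 1% → £0.2207
Subtotal = £879.97; unrounded tax = £42.6277 → £42.63; total due = £922.60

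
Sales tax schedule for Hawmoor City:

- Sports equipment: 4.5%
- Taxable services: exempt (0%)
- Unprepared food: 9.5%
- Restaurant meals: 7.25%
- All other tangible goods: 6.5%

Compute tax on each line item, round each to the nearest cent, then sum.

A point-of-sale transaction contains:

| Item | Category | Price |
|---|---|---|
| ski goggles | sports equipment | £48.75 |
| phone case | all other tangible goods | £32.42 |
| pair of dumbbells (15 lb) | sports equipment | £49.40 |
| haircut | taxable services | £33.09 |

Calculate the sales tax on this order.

£6.52

Ski goggles £48.75: sports equipment → 4.5% → £2.19
Phone case £32.42: all other tangible goods → 6.5% → £2.11
Pair of dumbbells (15 lb) £49.40: sports equipment → 4.5% → £2.22
Haircut £33.09: taxable services → 0% → £0.00
Total tax = £2.19 + £2.11 + £2.22 = £6.52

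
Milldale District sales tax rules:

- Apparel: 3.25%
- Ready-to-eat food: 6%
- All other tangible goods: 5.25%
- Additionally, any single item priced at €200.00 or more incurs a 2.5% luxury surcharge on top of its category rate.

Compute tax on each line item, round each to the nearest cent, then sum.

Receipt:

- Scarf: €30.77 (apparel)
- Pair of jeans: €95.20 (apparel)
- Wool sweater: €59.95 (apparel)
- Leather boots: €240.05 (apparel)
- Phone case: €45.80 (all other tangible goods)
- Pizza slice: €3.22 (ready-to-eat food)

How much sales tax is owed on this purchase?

Scarf €30.77: apparel → 3.25% → €1.00
Pair of jeans €95.20: apparel → 3.25% → €3.09
Wool sweater €59.95: apparel → 3.25% → €1.95
Leather boots €240.05: apparel → 3.25% + 2.5% surcharge = 5.75% → €13.80
Phone case €45.80: all other tangible goods → 5.25% → €2.40
Pizza slice €3.22: ready-to-eat food → 6% → €0.19
Total tax = €1.00 + €3.09 + €1.95 + €13.80 + €2.40 + €0.19 = €22.43

€22.43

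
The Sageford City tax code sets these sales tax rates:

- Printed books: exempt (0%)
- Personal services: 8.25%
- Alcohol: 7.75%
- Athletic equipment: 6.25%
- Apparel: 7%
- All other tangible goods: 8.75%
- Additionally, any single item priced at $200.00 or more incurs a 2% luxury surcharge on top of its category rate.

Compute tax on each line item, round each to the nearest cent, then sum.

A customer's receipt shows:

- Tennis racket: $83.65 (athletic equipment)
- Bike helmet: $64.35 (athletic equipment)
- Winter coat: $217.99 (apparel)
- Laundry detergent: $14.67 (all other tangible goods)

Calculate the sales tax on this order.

Tennis racket $83.65: athletic equipment → 6.25% → $5.23
Bike helmet $64.35: athletic equipment → 6.25% → $4.02
Winter coat $217.99: apparel → 7% + 2% surcharge = 9% → $19.62
Laundry detergent $14.67: all other tangible goods → 8.75% → $1.28
Total tax = $5.23 + $4.02 + $19.62 + $1.28 = $30.15

$30.15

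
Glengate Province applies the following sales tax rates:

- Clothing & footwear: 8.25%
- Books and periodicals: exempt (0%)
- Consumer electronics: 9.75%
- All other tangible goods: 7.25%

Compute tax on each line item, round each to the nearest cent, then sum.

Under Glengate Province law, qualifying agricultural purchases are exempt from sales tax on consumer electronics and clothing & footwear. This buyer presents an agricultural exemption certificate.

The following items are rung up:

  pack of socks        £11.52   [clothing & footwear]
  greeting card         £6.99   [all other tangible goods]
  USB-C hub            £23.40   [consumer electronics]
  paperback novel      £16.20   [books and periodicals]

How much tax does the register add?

£0.51

Pack of socks £11.52: clothing & footwear, buyer-exempt → 0% → £0.00
Greeting card £6.99: all other tangible goods → 7.25% → £0.51
USB-C hub £23.40: consumer electronics, buyer-exempt → 0% → £0.00
Paperback novel £16.20: books and periodicals → 0% → £0.00
Total tax = £0.51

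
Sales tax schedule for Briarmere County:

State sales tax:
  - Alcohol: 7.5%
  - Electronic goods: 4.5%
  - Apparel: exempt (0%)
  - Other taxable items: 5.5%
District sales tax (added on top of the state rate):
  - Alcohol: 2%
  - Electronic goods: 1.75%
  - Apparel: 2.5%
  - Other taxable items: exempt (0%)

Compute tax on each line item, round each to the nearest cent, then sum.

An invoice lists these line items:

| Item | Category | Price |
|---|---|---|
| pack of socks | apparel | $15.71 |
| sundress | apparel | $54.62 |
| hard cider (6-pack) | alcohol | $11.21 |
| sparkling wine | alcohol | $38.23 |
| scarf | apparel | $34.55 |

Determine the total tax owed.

Pack of socks $15.71: apparel → 0% + 2.5% district = 2.5% → $0.39
Sundress $54.62: apparel → 0% + 2.5% district = 2.5% → $1.37
Hard cider (6-pack) $11.21: alcohol → 7.5% + 2% district = 9.5% → $1.06
Sparkling wine $38.23: alcohol → 7.5% + 2% district = 9.5% → $3.63
Scarf $34.55: apparel → 0% + 2.5% district = 2.5% → $0.86
Total tax = $0.39 + $1.37 + $1.06 + $3.63 + $0.86 = $7.31

$7.31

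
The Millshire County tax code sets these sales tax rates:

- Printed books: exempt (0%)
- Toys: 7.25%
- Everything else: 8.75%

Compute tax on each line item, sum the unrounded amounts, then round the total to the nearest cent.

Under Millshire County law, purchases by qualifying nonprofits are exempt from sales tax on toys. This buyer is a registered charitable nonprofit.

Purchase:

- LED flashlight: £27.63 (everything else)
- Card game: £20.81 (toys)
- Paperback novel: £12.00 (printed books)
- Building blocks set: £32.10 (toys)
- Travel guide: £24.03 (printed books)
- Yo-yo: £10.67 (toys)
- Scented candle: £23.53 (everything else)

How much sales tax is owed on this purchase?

£4.48

LED flashlight £27.63: everything else → 8.75% → £2.417625
Card game £20.81: toys, buyer-exempt → 0% → £0.00
Paperback novel £12.00: printed books → 0% → £0.00
Building blocks set £32.10: toys, buyer-exempt → 0% → £0.00
Travel guide £24.03: printed books → 0% → £0.00
Yo-yo £10.67: toys, buyer-exempt → 0% → £0.00
Scented candle £23.53: everything else → 8.75% → £2.058875
Unrounded tax sum = £4.4765 → £4.48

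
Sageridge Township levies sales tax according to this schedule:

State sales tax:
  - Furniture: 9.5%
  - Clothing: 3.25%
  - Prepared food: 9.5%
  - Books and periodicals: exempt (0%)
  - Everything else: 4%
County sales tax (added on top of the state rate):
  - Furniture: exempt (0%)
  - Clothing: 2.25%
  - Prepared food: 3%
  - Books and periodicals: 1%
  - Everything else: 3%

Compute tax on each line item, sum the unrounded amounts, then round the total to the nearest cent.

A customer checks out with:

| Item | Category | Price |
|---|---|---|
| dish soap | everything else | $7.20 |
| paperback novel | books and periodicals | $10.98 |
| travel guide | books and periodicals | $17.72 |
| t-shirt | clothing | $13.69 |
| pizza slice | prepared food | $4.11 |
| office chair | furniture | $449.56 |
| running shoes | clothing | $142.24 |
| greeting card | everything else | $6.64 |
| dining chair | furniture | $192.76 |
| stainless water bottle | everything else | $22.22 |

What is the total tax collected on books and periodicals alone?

$0.29

Paperback novel $10.98: books and periodicals → 0% + 1% county = 1% → $0.1098
Travel guide $17.72: books and periodicals → 0% + 1% county = 1% → $0.1772
Tax on books and periodicals: unrounded sum = $0.287 → $0.29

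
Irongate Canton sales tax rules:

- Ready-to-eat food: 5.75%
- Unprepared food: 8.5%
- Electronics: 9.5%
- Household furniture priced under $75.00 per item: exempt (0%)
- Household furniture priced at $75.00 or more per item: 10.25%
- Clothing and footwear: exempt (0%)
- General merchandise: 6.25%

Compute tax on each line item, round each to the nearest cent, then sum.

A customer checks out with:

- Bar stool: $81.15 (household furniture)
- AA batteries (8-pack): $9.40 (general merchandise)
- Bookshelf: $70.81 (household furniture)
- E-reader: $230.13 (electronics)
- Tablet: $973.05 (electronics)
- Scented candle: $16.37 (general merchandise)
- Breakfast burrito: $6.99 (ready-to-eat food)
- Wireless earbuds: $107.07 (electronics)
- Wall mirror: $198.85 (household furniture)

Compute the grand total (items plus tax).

Bar stool $81.15: household furniture, $75.00 or more → 10.25% → $8.32
AA batteries (8-pack) $9.40: general merchandise → 6.25% → $0.59
Bookshelf $70.81: household furniture, under $75.00 → 0% → $0.00
E-reader $230.13: electronics → 9.5% → $21.86
Tablet $973.05: electronics → 9.5% → $92.44
Scented candle $16.37: general merchandise → 6.25% → $1.02
Breakfast burrito $6.99: ready-to-eat food → 5.75% → $0.40
Wireless earbuds $107.07: electronics → 9.5% → $10.17
Wall mirror $198.85: household furniture, $75.00 or more → 10.25% → $20.38
Subtotal = $1693.82; tax = $155.18; total due = $1849.00

$1849.00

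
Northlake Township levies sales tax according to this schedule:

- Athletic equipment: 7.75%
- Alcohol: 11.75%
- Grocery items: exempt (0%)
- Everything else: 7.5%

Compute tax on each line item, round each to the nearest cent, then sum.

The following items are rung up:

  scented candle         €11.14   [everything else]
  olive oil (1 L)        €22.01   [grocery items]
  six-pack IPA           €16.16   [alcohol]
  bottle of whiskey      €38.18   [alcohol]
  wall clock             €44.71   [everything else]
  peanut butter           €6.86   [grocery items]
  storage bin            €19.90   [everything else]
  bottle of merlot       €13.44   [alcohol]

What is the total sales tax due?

€13.65

Scented candle €11.14: everything else → 7.5% → €0.84
Olive oil (1 L) €22.01: grocery items → 0% → €0.00
Six-pack IPA €16.16: alcohol → 11.75% → €1.90
Bottle of whiskey €38.18: alcohol → 11.75% → €4.49
Wall clock €44.71: everything else → 7.5% → €3.35
Peanut butter €6.86: grocery items → 0% → €0.00
Storage bin €19.90: everything else → 7.5% → €1.49
Bottle of merlot €13.44: alcohol → 11.75% → €1.58
Total tax = €0.84 + €1.90 + €4.49 + €3.35 + €1.49 + €1.58 = €13.65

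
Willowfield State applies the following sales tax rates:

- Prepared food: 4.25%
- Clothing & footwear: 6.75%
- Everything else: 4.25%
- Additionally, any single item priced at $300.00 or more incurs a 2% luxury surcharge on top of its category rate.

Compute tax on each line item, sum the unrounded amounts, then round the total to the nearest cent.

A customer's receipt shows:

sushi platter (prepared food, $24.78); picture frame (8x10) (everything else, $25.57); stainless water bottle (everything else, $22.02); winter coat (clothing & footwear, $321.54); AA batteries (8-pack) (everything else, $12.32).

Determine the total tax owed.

Sushi platter $24.78: prepared food → 4.25% → $1.05315
Picture frame (8x10) $25.57: everything else → 4.25% → $1.086725
Stainless water bottle $22.02: everything else → 4.25% → $0.93585
Winter coat $321.54: clothing & footwear → 6.75% + 2% surcharge = 8.75% → $28.13475
AA batteries (8-pack) $12.32: everything else → 4.25% → $0.5236
Unrounded tax sum = $31.734075 → $31.73

$31.73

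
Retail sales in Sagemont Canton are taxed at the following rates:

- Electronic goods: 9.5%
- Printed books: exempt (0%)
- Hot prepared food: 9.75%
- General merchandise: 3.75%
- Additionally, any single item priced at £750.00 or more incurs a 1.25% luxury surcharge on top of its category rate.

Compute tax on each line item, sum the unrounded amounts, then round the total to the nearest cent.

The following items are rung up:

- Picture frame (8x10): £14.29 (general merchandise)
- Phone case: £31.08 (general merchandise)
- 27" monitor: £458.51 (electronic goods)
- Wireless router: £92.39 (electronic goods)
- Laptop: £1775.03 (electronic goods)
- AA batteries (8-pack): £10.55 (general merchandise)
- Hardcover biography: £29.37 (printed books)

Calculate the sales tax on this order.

Picture frame (8x10) £14.29: general merchandise → 3.75% → £0.535875
Phone case £31.08: general merchandise → 3.75% → £1.1655
27" monitor £458.51: electronic goods → 9.5% → £43.55845
Wireless router £92.39: electronic goods → 9.5% → £8.77705
Laptop £1775.03: electronic goods → 9.5% + 1.25% surcharge = 10.75% → £190.815725
AA batteries (8-pack) £10.55: general merchandise → 3.75% → £0.395625
Hardcover biography £29.37: printed books → 0% → £0.00
Unrounded tax sum = £245.248225 → £245.25

£245.25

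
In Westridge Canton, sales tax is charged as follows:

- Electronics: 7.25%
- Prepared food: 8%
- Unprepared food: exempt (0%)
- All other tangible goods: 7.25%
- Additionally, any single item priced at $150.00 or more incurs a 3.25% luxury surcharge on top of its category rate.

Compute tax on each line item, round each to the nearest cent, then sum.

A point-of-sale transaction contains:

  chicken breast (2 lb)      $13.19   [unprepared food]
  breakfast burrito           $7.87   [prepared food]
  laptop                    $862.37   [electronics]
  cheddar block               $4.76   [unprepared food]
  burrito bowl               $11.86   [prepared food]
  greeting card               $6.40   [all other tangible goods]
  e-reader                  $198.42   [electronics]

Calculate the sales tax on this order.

Chicken breast (2 lb) $13.19: unprepared food → 0% → $0.00
Breakfast burrito $7.87: prepared food → 8% → $0.63
Laptop $862.37: electronics → 7.25% + 3.25% surcharge = 10.5% → $90.55
Cheddar block $4.76: unprepared food → 0% → $0.00
Burrito bowl $11.86: prepared food → 8% → $0.95
Greeting card $6.40: all other tangible goods → 7.25% → $0.46
E-reader $198.42: electronics → 7.25% + 3.25% surcharge = 10.5% → $20.83
Total tax = $0.63 + $90.55 + $0.95 + $0.46 + $20.83 = $113.42

$113.42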